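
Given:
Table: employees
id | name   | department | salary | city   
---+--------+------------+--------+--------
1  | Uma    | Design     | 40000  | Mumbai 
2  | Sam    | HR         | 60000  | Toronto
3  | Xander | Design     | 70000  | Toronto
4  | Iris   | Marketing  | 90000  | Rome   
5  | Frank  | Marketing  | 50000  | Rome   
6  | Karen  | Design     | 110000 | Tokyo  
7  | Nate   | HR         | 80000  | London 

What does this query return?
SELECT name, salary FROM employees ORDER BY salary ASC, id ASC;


Sorting by salary ASC, then id ASC for ties

7 rows:
Uma, 40000
Frank, 50000
Sam, 60000
Xander, 70000
Nate, 80000
Iris, 90000
Karen, 110000


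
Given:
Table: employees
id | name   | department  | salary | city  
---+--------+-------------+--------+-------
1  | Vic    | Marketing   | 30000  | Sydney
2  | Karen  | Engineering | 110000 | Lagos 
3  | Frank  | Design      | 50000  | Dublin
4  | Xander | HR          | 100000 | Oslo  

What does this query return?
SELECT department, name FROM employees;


Projecting columns: department, name

4 rows:
Marketing, Vic
Engineering, Karen
Design, Frank
HR, Xander


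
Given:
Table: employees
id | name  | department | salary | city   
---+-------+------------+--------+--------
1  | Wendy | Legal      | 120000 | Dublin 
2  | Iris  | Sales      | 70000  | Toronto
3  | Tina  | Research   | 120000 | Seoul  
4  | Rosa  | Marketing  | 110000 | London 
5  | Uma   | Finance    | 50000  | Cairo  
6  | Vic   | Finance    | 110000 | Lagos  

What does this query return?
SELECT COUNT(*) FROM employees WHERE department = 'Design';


Counting rows where department = 'Design'


0


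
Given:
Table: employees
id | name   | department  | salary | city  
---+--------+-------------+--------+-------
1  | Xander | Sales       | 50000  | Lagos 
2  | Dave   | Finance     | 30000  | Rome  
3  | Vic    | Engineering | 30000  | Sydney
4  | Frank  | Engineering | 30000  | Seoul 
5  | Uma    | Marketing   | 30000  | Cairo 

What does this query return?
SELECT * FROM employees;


SELECT * returns all 5 rows with all columns

5 rows:
1, Xander, Sales, 50000, Lagos
2, Dave, Finance, 30000, Rome
3, Vic, Engineering, 30000, Sydney
4, Frank, Engineering, 30000, Seoul
5, Uma, Marketing, 30000, Cairo


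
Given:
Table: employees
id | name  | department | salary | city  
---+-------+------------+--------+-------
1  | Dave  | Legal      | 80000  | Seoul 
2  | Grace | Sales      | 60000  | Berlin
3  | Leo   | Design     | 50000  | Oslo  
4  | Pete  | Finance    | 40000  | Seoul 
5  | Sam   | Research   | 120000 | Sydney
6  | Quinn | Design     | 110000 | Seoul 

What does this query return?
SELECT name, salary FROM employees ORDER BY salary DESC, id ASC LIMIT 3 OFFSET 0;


Sort by salary DESC (id ASC tiebreak), then skip 0 and take 3
Rows 1 through 3

3 rows:
Sam, 120000
Quinn, 110000
Dave, 80000


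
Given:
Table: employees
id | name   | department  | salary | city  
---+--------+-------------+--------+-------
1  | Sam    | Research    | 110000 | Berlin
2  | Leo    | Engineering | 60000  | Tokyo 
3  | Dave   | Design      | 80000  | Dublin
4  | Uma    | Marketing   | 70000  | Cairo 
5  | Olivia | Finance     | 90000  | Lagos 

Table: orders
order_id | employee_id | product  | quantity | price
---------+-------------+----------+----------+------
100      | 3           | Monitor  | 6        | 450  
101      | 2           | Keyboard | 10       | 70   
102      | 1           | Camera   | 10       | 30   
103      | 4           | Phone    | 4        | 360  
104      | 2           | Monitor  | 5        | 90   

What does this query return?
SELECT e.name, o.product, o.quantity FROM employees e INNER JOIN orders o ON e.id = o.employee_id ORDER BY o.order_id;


Joining employees.id = orders.employee_id:
  employee Dave (id=3) -> order Monitor
  employee Leo (id=2) -> order Keyboard
  employee Sam (id=1) -> order Camera
  employee Uma (id=4) -> order Phone
  employee Leo (id=2) -> order Monitor


5 rows:
Dave, Monitor, 6
Leo, Keyboard, 10
Sam, Camera, 10
Uma, Phone, 4
Leo, Monitor, 5


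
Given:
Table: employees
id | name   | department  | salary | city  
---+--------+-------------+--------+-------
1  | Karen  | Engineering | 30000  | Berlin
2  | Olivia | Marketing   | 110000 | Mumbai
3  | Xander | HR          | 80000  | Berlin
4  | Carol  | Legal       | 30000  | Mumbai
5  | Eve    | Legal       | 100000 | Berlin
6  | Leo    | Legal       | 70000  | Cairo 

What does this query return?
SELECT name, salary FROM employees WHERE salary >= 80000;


Filtering: salary >= 80000
Matching: 3 rows

3 rows:
Olivia, 110000
Xander, 80000
Eve, 100000


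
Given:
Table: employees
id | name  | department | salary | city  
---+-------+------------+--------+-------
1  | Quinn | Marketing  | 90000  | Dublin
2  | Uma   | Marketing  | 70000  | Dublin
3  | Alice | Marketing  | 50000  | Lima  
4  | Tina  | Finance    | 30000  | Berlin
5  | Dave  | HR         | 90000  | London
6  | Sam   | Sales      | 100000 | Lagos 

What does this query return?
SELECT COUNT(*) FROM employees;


COUNT(*) counts all rows

6


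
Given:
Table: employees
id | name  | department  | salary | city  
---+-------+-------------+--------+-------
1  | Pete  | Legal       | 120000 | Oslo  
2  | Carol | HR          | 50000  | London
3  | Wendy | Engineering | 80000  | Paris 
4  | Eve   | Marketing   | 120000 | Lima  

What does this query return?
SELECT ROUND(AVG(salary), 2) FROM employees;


SUM(salary) = 370000
COUNT = 4
ROUND(AVG, 2) = ROUND(370000 / 4, 2) = 92500.0

92500.0


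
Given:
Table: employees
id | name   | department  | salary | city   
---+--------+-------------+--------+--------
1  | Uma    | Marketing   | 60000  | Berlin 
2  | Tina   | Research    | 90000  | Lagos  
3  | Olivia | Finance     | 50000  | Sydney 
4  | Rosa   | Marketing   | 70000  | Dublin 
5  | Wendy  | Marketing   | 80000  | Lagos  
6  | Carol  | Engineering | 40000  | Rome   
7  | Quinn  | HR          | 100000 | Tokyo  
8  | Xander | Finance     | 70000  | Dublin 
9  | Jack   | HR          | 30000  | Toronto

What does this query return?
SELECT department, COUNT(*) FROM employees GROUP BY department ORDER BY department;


Assigning each row to its department group:
  Uma -> Marketing
  Tina -> Research
  Olivia -> Finance
  Rosa -> Marketing
  Wendy -> Marketing
  Carol -> Engineering
  Quinn -> HR
  Xander -> Finance
  Jack -> HR


5 groups:
Engineering, 1
Finance, 2
HR, 2
Marketing, 3
Research, 1


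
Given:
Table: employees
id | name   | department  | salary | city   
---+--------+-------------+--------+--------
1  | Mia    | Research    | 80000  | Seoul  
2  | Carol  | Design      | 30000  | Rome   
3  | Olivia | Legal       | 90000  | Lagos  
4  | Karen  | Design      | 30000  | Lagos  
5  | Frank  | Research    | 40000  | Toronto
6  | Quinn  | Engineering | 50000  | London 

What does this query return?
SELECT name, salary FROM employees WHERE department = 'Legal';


Filtering: department = 'Legal'
Matching rows: 1

1 rows:
Olivia, 90000


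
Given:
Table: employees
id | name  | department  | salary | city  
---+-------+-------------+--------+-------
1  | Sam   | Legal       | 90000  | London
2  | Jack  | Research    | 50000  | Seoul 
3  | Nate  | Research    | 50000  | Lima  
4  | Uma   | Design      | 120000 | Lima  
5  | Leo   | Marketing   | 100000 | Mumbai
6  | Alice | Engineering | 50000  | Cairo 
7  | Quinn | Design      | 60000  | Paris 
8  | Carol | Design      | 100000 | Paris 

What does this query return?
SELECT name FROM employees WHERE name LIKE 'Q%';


LIKE 'Q%' matches names starting with 'Q'
Matching: 1

1 rows:
Quinn


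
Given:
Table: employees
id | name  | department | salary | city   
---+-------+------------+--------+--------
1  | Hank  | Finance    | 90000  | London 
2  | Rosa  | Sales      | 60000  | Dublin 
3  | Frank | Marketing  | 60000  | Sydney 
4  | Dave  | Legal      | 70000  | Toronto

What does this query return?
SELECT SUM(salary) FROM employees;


SUM(salary) = 90000 + 60000 + 60000 + 70000 = 280000

280000


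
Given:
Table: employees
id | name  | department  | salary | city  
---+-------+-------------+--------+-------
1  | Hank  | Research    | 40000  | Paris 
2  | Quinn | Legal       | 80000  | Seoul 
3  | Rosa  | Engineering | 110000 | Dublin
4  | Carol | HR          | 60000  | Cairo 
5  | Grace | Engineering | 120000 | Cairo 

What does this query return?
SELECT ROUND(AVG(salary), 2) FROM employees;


SUM(salary) = 410000
COUNT = 5
ROUND(AVG, 2) = ROUND(410000 / 5, 2) = 82000.0

82000.0


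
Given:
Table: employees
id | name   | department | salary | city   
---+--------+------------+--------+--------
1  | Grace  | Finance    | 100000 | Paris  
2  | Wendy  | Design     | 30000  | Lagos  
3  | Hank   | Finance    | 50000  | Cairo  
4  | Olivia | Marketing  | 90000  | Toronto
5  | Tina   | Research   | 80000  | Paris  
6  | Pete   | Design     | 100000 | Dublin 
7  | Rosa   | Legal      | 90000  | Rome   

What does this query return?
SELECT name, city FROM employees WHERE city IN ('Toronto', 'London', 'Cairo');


Filtering: city IN ('Toronto', 'London', 'Cairo')
Matching: 2 rows

2 rows:
Hank, Cairo
Olivia, Toronto


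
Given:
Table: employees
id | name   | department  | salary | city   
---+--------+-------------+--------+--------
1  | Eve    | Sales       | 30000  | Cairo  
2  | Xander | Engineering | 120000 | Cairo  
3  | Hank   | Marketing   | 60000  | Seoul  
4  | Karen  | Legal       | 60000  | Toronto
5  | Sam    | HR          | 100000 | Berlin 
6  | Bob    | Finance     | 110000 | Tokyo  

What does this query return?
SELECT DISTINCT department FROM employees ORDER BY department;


All 'department' values (row order): Sales, Engineering, Marketing, Legal, HR, Finance
Removing duplicates leaves 6 unique value(s).

6 values:
Engineering
Finance
HR
Legal
Marketing
Sales


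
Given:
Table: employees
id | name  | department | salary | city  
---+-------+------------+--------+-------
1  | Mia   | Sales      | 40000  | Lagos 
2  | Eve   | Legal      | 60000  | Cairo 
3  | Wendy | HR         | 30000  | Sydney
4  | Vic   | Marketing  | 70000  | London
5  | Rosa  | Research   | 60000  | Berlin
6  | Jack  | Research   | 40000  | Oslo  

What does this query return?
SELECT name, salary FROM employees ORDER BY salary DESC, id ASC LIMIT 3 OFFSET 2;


Sort by salary DESC (id ASC tiebreak), then skip 2 and take 3
Rows 3 through 5

3 rows:
Rosa, 60000
Mia, 40000
Jack, 40000


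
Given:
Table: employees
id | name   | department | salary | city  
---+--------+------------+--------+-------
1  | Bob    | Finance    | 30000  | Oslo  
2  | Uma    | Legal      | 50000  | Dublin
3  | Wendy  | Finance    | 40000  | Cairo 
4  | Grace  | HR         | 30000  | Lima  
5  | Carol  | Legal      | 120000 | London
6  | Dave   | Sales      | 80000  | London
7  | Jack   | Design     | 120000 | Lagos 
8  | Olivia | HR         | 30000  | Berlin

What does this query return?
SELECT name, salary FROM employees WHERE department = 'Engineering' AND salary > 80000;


Filtering: department = 'Engineering' AND salary > 80000
Matching: 0 rows

Empty result set (0 rows)


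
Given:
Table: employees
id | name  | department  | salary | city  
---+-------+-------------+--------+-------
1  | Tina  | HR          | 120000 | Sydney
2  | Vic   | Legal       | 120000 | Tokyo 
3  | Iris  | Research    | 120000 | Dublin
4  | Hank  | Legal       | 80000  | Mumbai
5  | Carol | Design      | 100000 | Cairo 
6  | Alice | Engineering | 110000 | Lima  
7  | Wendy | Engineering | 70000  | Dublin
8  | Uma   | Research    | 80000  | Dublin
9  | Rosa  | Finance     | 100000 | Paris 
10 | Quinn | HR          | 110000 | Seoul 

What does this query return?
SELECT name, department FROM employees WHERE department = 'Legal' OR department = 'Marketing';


Filtering: department = 'Legal' OR 'Marketing'
Matching: 2 rows

2 rows:
Vic, Legal
Hank, Legal


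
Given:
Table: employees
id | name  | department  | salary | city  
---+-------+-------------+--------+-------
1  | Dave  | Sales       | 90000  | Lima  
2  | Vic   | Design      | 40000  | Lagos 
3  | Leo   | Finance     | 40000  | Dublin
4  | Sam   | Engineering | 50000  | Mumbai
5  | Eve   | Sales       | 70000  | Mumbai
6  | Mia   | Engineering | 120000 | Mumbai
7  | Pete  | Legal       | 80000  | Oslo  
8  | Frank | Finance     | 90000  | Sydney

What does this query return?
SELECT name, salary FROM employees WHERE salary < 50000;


Filtering: salary < 50000
Matching: 2 rows

2 rows:
Vic, 40000
Leo, 40000


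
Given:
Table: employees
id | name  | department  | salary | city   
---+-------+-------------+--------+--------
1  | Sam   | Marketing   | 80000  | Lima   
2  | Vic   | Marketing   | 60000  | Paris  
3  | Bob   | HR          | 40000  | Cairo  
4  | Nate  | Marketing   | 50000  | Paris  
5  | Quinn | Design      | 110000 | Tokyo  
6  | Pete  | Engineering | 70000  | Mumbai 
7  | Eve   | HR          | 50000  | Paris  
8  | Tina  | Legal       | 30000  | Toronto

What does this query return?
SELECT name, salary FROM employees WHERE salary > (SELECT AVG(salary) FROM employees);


Subquery: AVG(salary) = 61250.0
Filtering: salary > 61250.0
  Sam (80000) -> MATCH
  Quinn (110000) -> MATCH
  Pete (70000) -> MATCH


3 rows:
Sam, 80000
Quinn, 110000
Pete, 70000


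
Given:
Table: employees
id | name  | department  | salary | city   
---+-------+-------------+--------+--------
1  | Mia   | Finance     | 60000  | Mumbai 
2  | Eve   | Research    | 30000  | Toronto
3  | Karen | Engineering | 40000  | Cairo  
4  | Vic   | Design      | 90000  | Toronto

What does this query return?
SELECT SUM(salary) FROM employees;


SUM(salary) = 60000 + 30000 + 40000 + 90000 = 220000

220000


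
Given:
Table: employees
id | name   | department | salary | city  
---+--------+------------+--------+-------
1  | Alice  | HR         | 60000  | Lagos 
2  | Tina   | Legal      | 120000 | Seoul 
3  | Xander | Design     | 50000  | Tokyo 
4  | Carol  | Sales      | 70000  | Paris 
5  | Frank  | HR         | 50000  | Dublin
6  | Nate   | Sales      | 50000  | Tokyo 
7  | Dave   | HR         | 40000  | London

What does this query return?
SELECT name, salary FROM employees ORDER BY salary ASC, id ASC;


Sorting by salary ASC, then id ASC for ties

7 rows:
Dave, 40000
Xander, 50000
Frank, 50000
Nate, 50000
Alice, 60000
Carol, 70000
Tina, 120000


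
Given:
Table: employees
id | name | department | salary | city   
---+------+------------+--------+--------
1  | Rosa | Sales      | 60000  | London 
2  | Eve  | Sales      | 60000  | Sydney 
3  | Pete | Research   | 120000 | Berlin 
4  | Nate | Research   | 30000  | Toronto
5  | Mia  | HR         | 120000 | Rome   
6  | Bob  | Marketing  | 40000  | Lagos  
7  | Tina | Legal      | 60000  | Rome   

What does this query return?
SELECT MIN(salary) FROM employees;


Salaries: 60000, 60000, 120000, 30000, 120000, 40000, 60000
MIN = 30000

30000


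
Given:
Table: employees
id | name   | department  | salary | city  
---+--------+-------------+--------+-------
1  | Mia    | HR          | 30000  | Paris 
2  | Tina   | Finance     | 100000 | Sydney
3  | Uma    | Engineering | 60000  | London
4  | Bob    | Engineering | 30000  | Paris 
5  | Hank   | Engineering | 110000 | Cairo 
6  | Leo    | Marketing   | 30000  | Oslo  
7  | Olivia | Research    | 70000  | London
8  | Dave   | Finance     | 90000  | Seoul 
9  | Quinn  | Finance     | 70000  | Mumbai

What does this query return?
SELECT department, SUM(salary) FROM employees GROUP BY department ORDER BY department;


Summing salary within each department:
  Engineering: 60000 + 30000 + 110000 = 200000
  Finance: 100000 + 90000 + 70000 = 260000
  HR: 30000 = 30000
  Marketing: 30000 = 30000
  Research: 70000 = 70000


5 groups:
Engineering, 200000
Finance, 260000
HR, 30000
Marketing, 30000
Research, 70000


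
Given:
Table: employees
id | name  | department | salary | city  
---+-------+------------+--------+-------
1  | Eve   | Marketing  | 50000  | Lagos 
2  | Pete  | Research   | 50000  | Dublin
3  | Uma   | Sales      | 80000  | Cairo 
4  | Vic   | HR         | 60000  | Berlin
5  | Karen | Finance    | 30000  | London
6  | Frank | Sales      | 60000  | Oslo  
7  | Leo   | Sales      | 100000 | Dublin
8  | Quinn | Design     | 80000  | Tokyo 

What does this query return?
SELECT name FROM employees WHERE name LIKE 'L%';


LIKE 'L%' matches names starting with 'L'
Matching: 1

1 rows:
Leo


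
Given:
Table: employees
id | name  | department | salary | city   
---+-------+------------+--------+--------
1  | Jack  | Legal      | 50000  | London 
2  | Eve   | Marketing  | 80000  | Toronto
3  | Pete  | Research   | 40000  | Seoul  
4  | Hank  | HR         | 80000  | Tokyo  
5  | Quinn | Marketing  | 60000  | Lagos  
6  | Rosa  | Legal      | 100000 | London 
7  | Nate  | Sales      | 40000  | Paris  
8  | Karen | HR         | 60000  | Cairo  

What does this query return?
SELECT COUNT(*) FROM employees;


COUNT(*) counts all rows

8


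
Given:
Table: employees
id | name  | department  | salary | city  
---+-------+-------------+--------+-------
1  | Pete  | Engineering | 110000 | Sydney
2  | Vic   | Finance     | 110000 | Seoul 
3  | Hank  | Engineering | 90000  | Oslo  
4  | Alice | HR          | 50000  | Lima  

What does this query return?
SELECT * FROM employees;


SELECT * returns all 4 rows with all columns

4 rows:
1, Pete, Engineering, 110000, Sydney
2, Vic, Finance, 110000, Seoul
3, Hank, Engineering, 90000, Oslo
4, Alice, HR, 50000, Lima


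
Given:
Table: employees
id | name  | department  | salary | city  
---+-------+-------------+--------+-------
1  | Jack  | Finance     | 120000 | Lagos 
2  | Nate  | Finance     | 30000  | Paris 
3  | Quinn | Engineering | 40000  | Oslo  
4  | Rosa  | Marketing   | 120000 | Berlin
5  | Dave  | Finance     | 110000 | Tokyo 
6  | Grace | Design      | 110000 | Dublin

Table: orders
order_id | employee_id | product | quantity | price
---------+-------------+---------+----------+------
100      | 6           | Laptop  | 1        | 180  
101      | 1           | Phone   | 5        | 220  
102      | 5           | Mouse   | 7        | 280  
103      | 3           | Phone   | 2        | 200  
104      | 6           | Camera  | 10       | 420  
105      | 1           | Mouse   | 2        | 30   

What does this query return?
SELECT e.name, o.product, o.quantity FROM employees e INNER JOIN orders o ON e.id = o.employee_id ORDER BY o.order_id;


Joining employees.id = orders.employee_id:
  employee Grace (id=6) -> order Laptop
  employee Jack (id=1) -> order Phone
  employee Dave (id=5) -> order Mouse
  employee Quinn (id=3) -> order Phone
  employee Grace (id=6) -> order Camera
  employee Jack (id=1) -> order Mouse


6 rows:
Grace, Laptop, 1
Jack, Phone, 5
Dave, Mouse, 7
Quinn, Phone, 2
Grace, Camera, 10
Jack, Mouse, 2


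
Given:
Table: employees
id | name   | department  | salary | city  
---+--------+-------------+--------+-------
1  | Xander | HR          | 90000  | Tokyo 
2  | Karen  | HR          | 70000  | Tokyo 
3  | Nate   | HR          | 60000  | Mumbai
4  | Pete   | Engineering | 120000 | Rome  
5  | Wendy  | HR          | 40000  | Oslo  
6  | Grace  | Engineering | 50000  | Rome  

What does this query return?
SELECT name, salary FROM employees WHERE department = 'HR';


Filtering: department = 'HR'
Matching rows: 4

4 rows:
Xander, 90000
Karen, 70000
Nate, 60000
Wendy, 40000


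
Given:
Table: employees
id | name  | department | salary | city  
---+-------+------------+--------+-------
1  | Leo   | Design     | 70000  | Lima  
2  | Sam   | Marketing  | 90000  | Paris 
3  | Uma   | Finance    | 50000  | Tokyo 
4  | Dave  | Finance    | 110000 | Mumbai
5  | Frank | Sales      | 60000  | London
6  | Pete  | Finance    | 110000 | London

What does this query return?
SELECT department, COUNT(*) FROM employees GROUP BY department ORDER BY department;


Assigning each row to its department group:
  Leo -> Design
  Sam -> Marketing
  Uma -> Finance
  Dave -> Finance
  Frank -> Sales
  Pete -> Finance


4 groups:
Design, 1
Finance, 3
Marketing, 1
Sales, 1


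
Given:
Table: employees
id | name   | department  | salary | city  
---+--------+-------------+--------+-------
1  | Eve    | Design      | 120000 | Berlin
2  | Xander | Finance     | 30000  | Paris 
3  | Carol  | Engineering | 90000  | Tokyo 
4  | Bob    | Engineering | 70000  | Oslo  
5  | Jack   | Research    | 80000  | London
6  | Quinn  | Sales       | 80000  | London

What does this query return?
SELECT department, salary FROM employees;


Projecting columns: department, salary

6 rows:
Design, 120000
Finance, 30000
Engineering, 90000
Engineering, 70000
Research, 80000
Sales, 80000


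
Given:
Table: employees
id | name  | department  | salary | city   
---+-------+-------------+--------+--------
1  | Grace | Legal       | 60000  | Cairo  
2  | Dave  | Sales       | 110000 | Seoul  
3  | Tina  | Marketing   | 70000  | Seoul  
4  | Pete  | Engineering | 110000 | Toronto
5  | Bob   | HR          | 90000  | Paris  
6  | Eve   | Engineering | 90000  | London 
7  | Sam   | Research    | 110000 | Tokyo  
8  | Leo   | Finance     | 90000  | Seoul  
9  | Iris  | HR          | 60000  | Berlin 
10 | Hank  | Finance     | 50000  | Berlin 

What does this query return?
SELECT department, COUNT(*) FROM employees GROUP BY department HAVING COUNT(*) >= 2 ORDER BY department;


Groups with count >= 2:
  Engineering: 2 -> PASS
  Finance: 2 -> PASS
  HR: 2 -> PASS
  Legal: 1 -> filtered out
  Marketing: 1 -> filtered out
  Research: 1 -> filtered out
  Sales: 1 -> filtered out


3 groups:
Engineering, 2
Finance, 2
HR, 2


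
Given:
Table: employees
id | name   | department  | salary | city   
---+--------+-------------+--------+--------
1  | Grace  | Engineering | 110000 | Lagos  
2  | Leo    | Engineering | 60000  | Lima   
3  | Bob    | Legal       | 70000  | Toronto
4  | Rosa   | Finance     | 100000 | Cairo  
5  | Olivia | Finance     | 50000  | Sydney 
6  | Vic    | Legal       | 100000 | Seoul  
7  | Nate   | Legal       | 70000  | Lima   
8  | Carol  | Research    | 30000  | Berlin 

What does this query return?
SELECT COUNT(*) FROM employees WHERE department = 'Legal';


Counting rows where department = 'Legal'
  Bob -> MATCH
  Vic -> MATCH
  Nate -> MATCH


3


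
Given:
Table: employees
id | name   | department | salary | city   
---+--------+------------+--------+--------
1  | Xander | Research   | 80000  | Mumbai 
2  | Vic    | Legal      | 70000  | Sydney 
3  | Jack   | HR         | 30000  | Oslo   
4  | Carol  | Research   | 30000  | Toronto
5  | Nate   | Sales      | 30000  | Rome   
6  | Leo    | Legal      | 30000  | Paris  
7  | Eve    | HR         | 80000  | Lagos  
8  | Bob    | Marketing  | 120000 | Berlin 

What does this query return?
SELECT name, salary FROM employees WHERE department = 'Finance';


Filtering: department = 'Finance'
Matching rows: 0

Empty result set (0 rows)


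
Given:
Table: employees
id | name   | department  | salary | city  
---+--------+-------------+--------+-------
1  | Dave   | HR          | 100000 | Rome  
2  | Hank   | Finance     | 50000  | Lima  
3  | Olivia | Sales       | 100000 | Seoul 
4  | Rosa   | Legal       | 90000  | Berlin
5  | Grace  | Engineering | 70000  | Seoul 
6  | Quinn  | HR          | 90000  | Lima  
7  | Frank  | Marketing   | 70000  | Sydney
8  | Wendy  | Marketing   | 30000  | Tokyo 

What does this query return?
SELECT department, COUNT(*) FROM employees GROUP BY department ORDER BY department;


Assigning each row to its department group:
  Dave -> HR
  Hank -> Finance
  Olivia -> Sales
  Rosa -> Legal
  Grace -> Engineering
  Quinn -> HR
  Frank -> Marketing
  Wendy -> Marketing


6 groups:
Engineering, 1
Finance, 1
HR, 2
Legal, 1
Marketing, 2
Sales, 1


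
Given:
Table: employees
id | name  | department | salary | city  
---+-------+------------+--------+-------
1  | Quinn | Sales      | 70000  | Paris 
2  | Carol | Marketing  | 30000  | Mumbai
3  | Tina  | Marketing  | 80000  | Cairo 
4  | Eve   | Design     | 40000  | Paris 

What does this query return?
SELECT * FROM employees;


SELECT * returns all 4 rows with all columns

4 rows:
1, Quinn, Sales, 70000, Paris
2, Carol, Marketing, 30000, Mumbai
3, Tina, Marketing, 80000, Cairo
4, Eve, Design, 40000, Paris


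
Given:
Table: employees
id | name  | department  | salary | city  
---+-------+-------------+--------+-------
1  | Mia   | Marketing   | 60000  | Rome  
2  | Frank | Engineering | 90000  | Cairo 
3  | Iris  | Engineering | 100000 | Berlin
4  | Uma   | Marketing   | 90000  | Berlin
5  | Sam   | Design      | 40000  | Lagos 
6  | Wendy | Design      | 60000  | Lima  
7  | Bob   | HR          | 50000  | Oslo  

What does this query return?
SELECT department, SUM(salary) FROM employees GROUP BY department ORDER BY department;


Summing salary within each department:
  Design: 40000 + 60000 = 100000
  Engineering: 90000 + 100000 = 190000
  HR: 50000 = 50000
  Marketing: 60000 + 90000 = 150000


4 groups:
Design, 100000
Engineering, 190000
HR, 50000
Marketing, 150000


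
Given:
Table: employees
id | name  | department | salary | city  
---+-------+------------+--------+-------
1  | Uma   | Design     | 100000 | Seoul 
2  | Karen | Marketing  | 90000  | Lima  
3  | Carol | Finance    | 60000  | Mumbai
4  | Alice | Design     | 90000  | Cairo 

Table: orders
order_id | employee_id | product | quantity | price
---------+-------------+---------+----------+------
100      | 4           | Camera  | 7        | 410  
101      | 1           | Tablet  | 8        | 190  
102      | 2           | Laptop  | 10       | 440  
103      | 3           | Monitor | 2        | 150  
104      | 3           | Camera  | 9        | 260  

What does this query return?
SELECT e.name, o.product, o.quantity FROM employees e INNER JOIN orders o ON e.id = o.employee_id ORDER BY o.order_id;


Joining employees.id = orders.employee_id:
  employee Alice (id=4) -> order Camera
  employee Uma (id=1) -> order Tablet
  employee Karen (id=2) -> order Laptop
  employee Carol (id=3) -> order Monitor
  employee Carol (id=3) -> order Camera


5 rows:
Alice, Camera, 7
Uma, Tablet, 8
Karen, Laptop, 10
Carol, Monitor, 2
Carol, Camera, 9


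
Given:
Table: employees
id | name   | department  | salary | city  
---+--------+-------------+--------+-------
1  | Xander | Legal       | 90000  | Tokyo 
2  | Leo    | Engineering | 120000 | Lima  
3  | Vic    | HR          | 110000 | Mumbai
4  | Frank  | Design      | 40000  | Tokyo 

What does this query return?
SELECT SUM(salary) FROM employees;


SUM(salary) = 90000 + 120000 + 110000 + 40000 = 360000

360000


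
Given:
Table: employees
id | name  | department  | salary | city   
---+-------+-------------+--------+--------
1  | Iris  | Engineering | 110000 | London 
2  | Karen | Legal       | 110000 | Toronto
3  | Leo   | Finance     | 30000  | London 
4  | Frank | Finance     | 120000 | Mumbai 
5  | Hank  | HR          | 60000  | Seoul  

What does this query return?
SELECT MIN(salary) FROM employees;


Salaries: 110000, 110000, 30000, 120000, 60000
MIN = 30000

30000


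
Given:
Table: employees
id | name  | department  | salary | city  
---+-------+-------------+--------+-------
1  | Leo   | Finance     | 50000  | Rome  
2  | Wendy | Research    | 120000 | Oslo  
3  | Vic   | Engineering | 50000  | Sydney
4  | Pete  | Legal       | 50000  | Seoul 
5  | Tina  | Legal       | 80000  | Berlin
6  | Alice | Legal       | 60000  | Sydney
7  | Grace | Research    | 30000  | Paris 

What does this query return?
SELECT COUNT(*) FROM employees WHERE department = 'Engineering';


Counting rows where department = 'Engineering'
  Vic -> MATCH


1


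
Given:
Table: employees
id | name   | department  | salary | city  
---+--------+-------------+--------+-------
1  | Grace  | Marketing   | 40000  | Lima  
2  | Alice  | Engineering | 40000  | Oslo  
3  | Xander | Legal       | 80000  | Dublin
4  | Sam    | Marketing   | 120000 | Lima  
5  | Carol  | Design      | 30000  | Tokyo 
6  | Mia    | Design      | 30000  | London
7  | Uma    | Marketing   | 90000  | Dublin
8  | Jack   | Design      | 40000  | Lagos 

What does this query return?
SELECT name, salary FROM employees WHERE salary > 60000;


Filtering: salary > 60000
Matching: 3 rows

3 rows:
Xander, 80000
Sam, 120000
Uma, 90000


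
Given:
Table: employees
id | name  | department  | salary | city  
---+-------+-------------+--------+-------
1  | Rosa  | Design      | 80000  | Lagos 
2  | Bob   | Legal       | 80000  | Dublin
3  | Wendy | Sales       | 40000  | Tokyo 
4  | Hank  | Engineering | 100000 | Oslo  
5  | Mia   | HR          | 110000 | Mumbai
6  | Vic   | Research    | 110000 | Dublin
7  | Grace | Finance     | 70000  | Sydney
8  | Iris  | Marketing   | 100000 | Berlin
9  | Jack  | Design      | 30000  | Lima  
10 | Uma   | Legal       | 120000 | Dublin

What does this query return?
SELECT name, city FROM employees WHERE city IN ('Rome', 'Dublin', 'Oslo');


Filtering: city IN ('Rome', 'Dublin', 'Oslo')
Matching: 4 rows

4 rows:
Bob, Dublin
Hank, Oslo
Vic, Dublin
Uma, Dublin


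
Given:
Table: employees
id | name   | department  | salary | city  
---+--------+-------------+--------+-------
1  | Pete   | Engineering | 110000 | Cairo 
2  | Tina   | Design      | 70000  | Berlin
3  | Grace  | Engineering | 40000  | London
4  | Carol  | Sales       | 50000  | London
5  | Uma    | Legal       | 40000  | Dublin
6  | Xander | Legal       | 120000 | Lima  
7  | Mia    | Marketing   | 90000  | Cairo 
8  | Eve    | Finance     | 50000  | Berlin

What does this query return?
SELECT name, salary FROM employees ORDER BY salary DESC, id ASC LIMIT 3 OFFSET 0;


Sort by salary DESC (id ASC tiebreak), then skip 0 and take 3
Rows 1 through 3

3 rows:
Xander, 120000
Pete, 110000
Mia, 90000


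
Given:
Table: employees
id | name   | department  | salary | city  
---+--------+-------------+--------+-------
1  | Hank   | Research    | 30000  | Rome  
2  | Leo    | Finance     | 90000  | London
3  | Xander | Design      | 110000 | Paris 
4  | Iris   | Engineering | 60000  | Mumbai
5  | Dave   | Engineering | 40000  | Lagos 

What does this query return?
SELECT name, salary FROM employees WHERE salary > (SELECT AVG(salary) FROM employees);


Subquery: AVG(salary) = 66000.0
Filtering: salary > 66000.0
  Leo (90000) -> MATCH
  Xander (110000) -> MATCH


2 rows:
Leo, 90000
Xander, 110000


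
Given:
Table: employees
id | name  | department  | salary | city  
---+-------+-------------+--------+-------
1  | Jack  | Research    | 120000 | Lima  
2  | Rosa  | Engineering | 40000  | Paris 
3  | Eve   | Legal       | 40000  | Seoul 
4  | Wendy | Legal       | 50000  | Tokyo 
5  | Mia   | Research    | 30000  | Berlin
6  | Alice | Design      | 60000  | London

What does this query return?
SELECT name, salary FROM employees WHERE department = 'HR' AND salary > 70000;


Filtering: department = 'HR' AND salary > 70000
Matching: 0 rows

Empty result set (0 rows)


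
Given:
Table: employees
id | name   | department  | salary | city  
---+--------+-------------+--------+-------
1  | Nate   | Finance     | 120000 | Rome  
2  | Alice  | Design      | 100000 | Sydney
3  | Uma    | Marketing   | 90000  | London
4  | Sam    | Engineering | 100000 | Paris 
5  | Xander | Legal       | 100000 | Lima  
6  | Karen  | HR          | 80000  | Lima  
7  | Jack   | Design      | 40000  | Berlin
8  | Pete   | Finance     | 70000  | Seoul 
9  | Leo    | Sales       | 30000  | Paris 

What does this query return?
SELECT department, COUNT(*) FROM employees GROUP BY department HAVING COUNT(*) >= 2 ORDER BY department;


Groups with count >= 2:
  Design: 2 -> PASS
  Finance: 2 -> PASS
  Engineering: 1 -> filtered out
  HR: 1 -> filtered out
  Legal: 1 -> filtered out
  Marketing: 1 -> filtered out
  Sales: 1 -> filtered out


2 groups:
Design, 2
Finance, 2


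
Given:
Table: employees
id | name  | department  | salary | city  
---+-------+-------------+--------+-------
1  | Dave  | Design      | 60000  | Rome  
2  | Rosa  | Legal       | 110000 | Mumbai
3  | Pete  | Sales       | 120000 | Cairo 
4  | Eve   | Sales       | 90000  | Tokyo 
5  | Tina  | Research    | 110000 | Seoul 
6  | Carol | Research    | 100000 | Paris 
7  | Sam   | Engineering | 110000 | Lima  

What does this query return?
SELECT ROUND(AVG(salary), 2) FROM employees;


SUM(salary) = 700000
COUNT = 7
ROUND(AVG, 2) = ROUND(700000 / 7, 2) = 100000.0

100000.0


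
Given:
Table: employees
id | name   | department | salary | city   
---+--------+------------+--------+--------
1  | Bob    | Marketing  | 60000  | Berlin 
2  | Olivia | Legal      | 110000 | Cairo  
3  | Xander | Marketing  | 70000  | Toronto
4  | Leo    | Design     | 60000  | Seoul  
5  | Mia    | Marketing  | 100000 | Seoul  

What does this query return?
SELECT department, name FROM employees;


Projecting columns: department, name

5 rows:
Marketing, Bob
Legal, Olivia
Marketing, Xander
Design, Leo
Marketing, Mia


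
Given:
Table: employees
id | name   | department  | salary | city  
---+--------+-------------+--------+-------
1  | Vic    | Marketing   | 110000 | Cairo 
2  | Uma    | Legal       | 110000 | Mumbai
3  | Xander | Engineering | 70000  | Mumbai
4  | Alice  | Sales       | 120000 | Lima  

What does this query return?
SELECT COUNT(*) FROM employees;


COUNT(*) counts all rows

4


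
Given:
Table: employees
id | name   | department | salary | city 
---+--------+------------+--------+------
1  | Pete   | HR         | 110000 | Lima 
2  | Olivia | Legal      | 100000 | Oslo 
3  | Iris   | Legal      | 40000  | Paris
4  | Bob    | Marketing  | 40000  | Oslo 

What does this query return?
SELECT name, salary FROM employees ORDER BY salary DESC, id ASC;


Sorting by salary DESC, then id ASC for ties

4 rows:
Pete, 110000
Olivia, 100000
Iris, 40000
Bob, 40000


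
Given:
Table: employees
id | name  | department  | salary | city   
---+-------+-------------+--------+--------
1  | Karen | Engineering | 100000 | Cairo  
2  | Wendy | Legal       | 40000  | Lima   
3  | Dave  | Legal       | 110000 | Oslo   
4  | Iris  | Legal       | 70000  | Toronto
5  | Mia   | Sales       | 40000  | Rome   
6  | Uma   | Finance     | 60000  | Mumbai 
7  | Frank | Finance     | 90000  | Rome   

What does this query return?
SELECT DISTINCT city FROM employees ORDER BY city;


All 'city' values (row order): Cairo, Lima, Oslo, Toronto, Rome, Mumbai, Rome
Removing duplicates leaves 6 unique value(s).

6 values:
Cairo
Lima
Mumbai
Oslo
Rome
Toronto


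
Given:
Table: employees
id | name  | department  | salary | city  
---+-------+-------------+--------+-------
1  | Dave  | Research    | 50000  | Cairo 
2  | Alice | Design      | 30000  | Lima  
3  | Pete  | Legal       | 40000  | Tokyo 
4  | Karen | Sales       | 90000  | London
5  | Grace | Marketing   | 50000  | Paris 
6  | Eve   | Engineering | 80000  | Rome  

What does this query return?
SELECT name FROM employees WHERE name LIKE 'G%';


LIKE 'G%' matches names starting with 'G'
Matching: 1

1 rows:
Grace


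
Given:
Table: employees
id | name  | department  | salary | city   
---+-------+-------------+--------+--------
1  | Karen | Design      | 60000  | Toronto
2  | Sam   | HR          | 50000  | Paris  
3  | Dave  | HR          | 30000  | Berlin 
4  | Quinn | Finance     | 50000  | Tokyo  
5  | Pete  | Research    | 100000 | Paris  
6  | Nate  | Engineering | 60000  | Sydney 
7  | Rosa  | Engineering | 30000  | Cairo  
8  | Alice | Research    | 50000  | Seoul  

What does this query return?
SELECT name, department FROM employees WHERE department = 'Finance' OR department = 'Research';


Filtering: department = 'Finance' OR 'Research'
Matching: 3 rows

3 rows:
Quinn, Finance
Pete, Research
Alice, Research


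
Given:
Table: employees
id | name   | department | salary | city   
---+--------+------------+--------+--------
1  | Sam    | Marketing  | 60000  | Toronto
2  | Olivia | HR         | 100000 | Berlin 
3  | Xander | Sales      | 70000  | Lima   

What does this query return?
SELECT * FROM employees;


SELECT * returns all 3 rows with all columns

3 rows:
1, Sam, Marketing, 60000, Toronto
2, Olivia, HR, 100000, Berlin
3, Xander, Sales, 70000, Lima


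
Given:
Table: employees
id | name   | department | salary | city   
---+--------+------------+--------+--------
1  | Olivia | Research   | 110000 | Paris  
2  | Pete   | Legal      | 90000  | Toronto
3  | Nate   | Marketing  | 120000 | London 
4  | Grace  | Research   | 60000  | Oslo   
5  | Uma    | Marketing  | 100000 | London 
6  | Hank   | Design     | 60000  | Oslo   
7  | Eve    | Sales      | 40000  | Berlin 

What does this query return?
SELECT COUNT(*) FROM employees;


COUNT(*) counts all rows

7


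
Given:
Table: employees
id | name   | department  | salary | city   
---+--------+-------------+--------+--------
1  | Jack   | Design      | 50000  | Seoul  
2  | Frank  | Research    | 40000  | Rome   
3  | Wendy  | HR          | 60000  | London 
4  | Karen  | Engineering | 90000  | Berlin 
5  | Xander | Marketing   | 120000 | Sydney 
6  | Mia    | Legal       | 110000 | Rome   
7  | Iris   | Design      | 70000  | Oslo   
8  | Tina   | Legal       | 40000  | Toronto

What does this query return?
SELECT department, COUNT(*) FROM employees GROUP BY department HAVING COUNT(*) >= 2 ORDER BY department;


Groups with count >= 2:
  Design: 2 -> PASS
  Legal: 2 -> PASS
  Engineering: 1 -> filtered out
  HR: 1 -> filtered out
  Marketing: 1 -> filtered out
  Research: 1 -> filtered out


2 groups:
Design, 2
Legal, 2


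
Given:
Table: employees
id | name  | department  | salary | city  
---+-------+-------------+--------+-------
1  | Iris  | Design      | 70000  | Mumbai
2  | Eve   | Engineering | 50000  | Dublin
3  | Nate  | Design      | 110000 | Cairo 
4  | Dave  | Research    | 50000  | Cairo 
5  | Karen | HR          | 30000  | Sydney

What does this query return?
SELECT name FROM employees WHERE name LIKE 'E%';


LIKE 'E%' matches names starting with 'E'
Matching: 1

1 rows:
Eve


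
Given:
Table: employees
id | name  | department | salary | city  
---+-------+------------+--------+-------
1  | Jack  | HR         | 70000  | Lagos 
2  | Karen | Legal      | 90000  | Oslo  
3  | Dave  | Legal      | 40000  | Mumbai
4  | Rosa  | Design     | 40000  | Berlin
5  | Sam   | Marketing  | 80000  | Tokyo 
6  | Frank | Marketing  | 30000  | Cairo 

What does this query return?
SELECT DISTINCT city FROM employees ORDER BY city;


All 'city' values (row order): Lagos, Oslo, Mumbai, Berlin, Tokyo, Cairo
Removing duplicates leaves 6 unique value(s).

6 values:
Berlin
Cairo
Lagos
Mumbai
Oslo
Tokyo


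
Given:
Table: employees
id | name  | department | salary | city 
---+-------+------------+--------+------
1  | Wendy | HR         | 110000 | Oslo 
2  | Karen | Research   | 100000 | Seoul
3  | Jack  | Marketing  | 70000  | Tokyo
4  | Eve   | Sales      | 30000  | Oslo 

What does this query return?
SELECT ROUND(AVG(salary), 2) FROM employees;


SUM(salary) = 310000
COUNT = 4
ROUND(AVG, 2) = ROUND(310000 / 4, 2) = 77500.0

77500.0


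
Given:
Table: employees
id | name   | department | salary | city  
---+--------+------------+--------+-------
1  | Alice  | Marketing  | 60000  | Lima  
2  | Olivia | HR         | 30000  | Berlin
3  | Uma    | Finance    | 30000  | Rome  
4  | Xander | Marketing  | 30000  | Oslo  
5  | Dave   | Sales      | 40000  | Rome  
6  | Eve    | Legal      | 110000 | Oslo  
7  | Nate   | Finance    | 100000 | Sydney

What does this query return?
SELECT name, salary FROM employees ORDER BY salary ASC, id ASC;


Sorting by salary ASC, then id ASC for ties

7 rows:
Olivia, 30000
Uma, 30000
Xander, 30000
Dave, 40000
Alice, 60000
Nate, 100000
Eve, 110000


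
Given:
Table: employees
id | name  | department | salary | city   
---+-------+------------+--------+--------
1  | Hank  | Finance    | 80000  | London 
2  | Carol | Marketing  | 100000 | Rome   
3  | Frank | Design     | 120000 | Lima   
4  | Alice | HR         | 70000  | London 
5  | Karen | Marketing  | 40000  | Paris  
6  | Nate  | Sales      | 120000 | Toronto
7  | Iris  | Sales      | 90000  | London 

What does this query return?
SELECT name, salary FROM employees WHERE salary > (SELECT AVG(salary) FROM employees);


Subquery: AVG(salary) = 88571.43
Filtering: salary > 88571.43
  Carol (100000) -> MATCH
  Frank (120000) -> MATCH
  Nate (120000) -> MATCH
  Iris (90000) -> MATCH


4 rows:
Carol, 100000
Frank, 120000
Nate, 120000
Iris, 90000
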